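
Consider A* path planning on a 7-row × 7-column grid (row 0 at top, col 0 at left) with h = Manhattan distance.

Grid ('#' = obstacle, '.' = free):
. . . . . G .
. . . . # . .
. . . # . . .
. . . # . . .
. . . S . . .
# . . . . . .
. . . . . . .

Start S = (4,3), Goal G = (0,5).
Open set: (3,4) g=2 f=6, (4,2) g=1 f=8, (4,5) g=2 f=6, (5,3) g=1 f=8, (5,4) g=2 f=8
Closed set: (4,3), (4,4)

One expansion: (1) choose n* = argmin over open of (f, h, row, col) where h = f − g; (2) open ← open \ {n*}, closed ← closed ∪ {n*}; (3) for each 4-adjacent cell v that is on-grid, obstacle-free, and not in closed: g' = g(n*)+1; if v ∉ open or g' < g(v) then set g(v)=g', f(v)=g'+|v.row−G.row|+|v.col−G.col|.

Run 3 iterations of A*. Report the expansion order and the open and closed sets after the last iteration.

step 1: expand (3,4) (f=6, h=4) → closed; open now [(2,4) g=3 f=6, (3,5) g=3 f=6, (4,2) g=1 f=8, (4,5) g=2 f=6, (5,3) g=1 f=8, (5,4) g=2 f=8]
step 2: expand (2,4) (f=6, h=3) → closed; open now [(2,5) g=4 f=6, (3,5) g=3 f=6, (4,2) g=1 f=8, (4,5) g=2 f=6, (5,3) g=1 f=8, (5,4) g=2 f=8]
step 3: expand (2,5) (f=6, h=2) → closed; open now [(1,5) g=5 f=6, (2,6) g=5 f=8, (3,5) g=3 f=6, (4,2) g=1 f=8, (4,5) g=2 f=6, (5,3) g=1 f=8, (5,4) g=2 f=8]

order=[(3,4) → (2,4) → (2,5)]; open=[(1,5) g=5 f=6, (2,6) g=5 f=8, (3,5) g=3 f=6, (4,2) g=1 f=8, (4,5) g=2 f=6, (5,3) g=1 f=8, (5,4) g=2 f=8]; closed=[(2,4), (2,5), (3,4), (4,3), (4,4)]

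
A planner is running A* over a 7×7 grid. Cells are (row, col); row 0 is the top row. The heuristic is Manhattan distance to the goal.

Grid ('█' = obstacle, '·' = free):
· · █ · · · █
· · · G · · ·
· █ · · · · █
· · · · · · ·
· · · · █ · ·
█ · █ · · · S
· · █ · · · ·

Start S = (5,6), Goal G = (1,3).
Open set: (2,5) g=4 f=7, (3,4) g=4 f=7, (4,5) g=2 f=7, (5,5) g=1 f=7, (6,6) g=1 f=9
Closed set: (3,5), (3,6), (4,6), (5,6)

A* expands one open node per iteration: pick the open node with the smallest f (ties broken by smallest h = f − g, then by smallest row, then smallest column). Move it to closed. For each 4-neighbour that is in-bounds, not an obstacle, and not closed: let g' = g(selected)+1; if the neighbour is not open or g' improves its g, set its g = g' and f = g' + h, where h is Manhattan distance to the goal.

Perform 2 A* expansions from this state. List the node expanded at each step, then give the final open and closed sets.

order=[(2,5) → (1,5)]; open=[(0,5) g=6 f=9, (1,4) g=6 f=7, (1,6) g=6 f=9, (2,4) g=5 f=7, (3,4) g=4 f=7, (4,5) g=2 f=7, (5,5) g=1 f=7, (6,6) g=1 f=9]; closed=[(1,5), (2,5), (3,5), (3,6), (4,6), (5,6)]

step 1: expand (2,5) (f=7, h=3) → closed; open now [(1,5) g=5 f=7, (2,4) g=5 f=7, (3,4) g=4 f=7, (4,5) g=2 f=7, (5,5) g=1 f=7, (6,6) g=1 f=9]
step 2: expand (1,5) (f=7, h=2) → closed; open now [(0,5) g=6 f=9, (1,4) g=6 f=7, (1,6) g=6 f=9, (2,4) g=5 f=7, (3,4) g=4 f=7, (4,5) g=2 f=7, (5,5) g=1 f=7, (6,6) g=1 f=9]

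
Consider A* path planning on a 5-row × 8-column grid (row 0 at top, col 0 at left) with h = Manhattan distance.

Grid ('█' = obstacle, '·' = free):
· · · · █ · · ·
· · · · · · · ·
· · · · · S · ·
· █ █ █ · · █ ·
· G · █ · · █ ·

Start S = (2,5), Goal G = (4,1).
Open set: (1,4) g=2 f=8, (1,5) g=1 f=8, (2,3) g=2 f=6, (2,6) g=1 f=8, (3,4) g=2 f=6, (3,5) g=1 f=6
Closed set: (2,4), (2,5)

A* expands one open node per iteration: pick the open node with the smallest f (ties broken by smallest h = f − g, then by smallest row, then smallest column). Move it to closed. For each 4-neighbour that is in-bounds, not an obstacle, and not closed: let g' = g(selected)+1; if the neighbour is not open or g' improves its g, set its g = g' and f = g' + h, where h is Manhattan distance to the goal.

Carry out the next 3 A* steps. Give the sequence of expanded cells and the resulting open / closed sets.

order=[(2,3) → (2,2) → (2,1)]; open=[(1,1) g=5 f=8, (1,2) g=4 f=8, (1,3) g=3 f=8, (1,4) g=2 f=8, (1,5) g=1 f=8, (2,0) g=5 f=8, (2,6) g=1 f=8, (3,4) g=2 f=6, (3,5) g=1 f=6]; closed=[(2,1), (2,2), (2,3), (2,4), (2,5)]

step 1: expand (2,3) (f=6, h=4) → closed; open now [(1,3) g=3 f=8, (1,4) g=2 f=8, (1,5) g=1 f=8, (2,2) g=3 f=6, (2,6) g=1 f=8, (3,4) g=2 f=6, (3,5) g=1 f=6]
step 2: expand (2,2) (f=6, h=3) → closed; open now [(1,2) g=4 f=8, (1,3) g=3 f=8, (1,4) g=2 f=8, (1,5) g=1 f=8, (2,1) g=4 f=6, (2,6) g=1 f=8, (3,4) g=2 f=6, (3,5) g=1 f=6]
step 3: expand (2,1) (f=6, h=2) → closed; open now [(1,1) g=5 f=8, (1,2) g=4 f=8, (1,3) g=3 f=8, (1,4) g=2 f=8, (1,5) g=1 f=8, (2,0) g=5 f=8, (2,6) g=1 f=8, (3,4) g=2 f=6, (3,5) g=1 f=6]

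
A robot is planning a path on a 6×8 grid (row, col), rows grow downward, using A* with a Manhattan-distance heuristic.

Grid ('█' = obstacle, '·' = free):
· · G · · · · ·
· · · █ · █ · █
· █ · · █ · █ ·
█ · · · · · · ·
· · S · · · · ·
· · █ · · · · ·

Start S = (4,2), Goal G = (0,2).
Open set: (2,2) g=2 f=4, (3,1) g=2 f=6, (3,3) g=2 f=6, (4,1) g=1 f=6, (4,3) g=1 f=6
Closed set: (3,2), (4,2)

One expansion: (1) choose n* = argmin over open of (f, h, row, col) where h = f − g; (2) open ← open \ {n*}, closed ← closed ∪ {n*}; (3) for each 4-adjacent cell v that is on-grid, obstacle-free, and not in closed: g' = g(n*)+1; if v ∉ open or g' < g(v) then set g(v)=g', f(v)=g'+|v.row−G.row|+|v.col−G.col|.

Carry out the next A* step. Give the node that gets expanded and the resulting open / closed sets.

expanded=(2,2); open=[(1,2) g=3 f=4, (2,3) g=3 f=6, (3,1) g=2 f=6, (3,3) g=2 f=6, (4,1) g=1 f=6, (4,3) g=1 f=6]; closed=[(2,2), (3,2), (4,2)]

step 1: expand (2,2) (f=4, h=2) → closed; open now [(1,2) g=3 f=4, (2,3) g=3 f=6, (3,1) g=2 f=6, (3,3) g=2 f=6, (4,1) g=1 f=6, (4,3) g=1 f=6]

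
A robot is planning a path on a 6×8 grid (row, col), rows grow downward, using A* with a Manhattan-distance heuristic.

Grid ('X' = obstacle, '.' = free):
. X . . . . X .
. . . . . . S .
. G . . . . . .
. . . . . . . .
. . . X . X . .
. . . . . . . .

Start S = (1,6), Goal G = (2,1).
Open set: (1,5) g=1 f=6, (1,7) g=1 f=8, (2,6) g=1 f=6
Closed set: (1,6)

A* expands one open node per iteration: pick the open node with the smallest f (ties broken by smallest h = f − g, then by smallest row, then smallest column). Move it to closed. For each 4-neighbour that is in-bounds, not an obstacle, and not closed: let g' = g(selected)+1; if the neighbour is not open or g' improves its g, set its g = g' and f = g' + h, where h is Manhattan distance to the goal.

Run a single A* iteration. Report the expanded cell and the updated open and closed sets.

step 1: expand (1,5) (f=6, h=5) → closed; open now [(0,5) g=2 f=8, (1,4) g=2 f=6, (1,7) g=1 f=8, (2,5) g=2 f=6, (2,6) g=1 f=6]

expanded=(1,5); open=[(0,5) g=2 f=8, (1,4) g=2 f=6, (1,7) g=1 f=8, (2,5) g=2 f=6, (2,6) g=1 f=6]; closed=[(1,5), (1,6)]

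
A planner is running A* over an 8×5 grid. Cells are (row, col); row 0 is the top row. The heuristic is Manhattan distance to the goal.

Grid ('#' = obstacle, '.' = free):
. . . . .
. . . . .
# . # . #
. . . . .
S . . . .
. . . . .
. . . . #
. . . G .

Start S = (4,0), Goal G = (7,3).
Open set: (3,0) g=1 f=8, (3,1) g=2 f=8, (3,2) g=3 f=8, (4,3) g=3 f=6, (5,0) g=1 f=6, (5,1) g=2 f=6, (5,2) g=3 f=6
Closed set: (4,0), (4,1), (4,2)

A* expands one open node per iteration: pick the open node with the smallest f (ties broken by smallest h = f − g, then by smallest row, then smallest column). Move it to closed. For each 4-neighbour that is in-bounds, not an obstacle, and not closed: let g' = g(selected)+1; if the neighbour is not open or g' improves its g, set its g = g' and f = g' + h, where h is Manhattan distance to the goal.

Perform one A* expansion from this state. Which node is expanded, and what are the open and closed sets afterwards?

expanded=(4,3); open=[(3,0) g=1 f=8, (3,1) g=2 f=8, (3,2) g=3 f=8, (3,3) g=4 f=8, (4,4) g=4 f=8, (5,0) g=1 f=6, (5,1) g=2 f=6, (5,2) g=3 f=6, (5,3) g=4 f=6]; closed=[(4,0), (4,1), (4,2), (4,3)]

step 1: expand (4,3) (f=6, h=3) → closed; open now [(3,0) g=1 f=8, (3,1) g=2 f=8, (3,2) g=3 f=8, (3,3) g=4 f=8, (4,4) g=4 f=8, (5,0) g=1 f=6, (5,1) g=2 f=6, (5,2) g=3 f=6, (5,3) g=4 f=6]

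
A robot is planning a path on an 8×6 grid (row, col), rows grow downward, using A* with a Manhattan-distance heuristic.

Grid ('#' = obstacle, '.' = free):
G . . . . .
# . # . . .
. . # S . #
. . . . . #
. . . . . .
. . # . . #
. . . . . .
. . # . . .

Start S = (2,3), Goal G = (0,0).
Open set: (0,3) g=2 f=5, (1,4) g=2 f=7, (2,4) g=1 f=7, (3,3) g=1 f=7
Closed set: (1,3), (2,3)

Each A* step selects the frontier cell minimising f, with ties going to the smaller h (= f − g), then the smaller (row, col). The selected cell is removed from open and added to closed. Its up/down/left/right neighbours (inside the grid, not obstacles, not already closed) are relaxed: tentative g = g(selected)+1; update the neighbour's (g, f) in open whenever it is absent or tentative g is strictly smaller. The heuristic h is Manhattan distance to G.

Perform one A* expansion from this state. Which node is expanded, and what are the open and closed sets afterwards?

expanded=(0,3); open=[(0,2) g=3 f=5, (0,4) g=3 f=7, (1,4) g=2 f=7, (2,4) g=1 f=7, (3,3) g=1 f=7]; closed=[(0,3), (1,3), (2,3)]

step 1: expand (0,3) (f=5, h=3) → closed; open now [(0,2) g=3 f=5, (0,4) g=3 f=7, (1,4) g=2 f=7, (2,4) g=1 f=7, (3,3) g=1 f=7]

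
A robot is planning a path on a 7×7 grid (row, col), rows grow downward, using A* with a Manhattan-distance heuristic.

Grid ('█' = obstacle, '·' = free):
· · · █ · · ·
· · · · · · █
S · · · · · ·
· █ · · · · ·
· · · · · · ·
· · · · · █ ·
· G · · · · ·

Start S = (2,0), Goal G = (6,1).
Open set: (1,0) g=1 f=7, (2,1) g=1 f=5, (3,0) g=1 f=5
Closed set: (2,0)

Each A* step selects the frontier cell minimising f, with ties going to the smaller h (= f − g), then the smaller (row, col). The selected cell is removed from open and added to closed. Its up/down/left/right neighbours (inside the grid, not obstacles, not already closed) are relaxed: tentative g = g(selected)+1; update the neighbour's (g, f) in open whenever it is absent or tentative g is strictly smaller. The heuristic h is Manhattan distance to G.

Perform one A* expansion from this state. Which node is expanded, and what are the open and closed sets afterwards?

step 1: expand (2,1) (f=5, h=4) → closed; open now [(1,0) g=1 f=7, (1,1) g=2 f=7, (2,2) g=2 f=7, (3,0) g=1 f=5]

expanded=(2,1); open=[(1,0) g=1 f=7, (1,1) g=2 f=7, (2,2) g=2 f=7, (3,0) g=1 f=5]; closed=[(2,0), (2,1)]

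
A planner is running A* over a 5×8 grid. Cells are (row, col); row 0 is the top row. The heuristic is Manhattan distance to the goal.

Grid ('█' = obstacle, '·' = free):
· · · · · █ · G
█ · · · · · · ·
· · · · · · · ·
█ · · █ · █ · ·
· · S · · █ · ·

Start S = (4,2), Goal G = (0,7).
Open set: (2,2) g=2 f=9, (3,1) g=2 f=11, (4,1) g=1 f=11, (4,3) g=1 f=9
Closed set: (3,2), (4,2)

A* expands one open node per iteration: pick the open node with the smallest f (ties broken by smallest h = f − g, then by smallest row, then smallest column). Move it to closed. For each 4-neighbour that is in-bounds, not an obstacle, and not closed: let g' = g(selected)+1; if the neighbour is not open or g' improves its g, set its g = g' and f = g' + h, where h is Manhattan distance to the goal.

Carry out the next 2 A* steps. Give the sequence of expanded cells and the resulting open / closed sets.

order=[(2,2) → (1,2)]; open=[(0,2) g=4 f=9, (1,1) g=4 f=11, (1,3) g=4 f=9, (2,1) g=3 f=11, (2,3) g=3 f=9, (3,1) g=2 f=11, (4,1) g=1 f=11, (4,3) g=1 f=9]; closed=[(1,2), (2,2), (3,2), (4,2)]

step 1: expand (2,2) (f=9, h=7) → closed; open now [(1,2) g=3 f=9, (2,1) g=3 f=11, (2,3) g=3 f=9, (3,1) g=2 f=11, (4,1) g=1 f=11, (4,3) g=1 f=9]
step 2: expand (1,2) (f=9, h=6) → closed; open now [(0,2) g=4 f=9, (1,1) g=4 f=11, (1,3) g=4 f=9, (2,1) g=3 f=11, (2,3) g=3 f=9, (3,1) g=2 f=11, (4,1) g=1 f=11, (4,3) g=1 f=9]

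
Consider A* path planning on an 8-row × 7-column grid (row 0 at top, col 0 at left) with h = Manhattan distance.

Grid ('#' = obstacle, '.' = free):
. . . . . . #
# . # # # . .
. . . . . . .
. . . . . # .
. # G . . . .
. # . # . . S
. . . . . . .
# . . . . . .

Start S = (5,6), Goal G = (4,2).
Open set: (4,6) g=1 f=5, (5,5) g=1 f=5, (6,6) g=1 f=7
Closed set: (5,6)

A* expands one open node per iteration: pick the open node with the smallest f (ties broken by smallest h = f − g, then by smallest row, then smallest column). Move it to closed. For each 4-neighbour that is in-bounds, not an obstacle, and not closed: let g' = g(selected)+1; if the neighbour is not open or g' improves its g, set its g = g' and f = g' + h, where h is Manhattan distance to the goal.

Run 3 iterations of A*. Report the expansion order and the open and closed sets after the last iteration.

order=[(4,6) → (4,5) → (4,4)]; open=[(3,4) g=4 f=7, (3,6) g=2 f=7, (4,3) g=4 f=5, (5,4) g=4 f=7, (5,5) g=1 f=5, (6,6) g=1 f=7]; closed=[(4,4), (4,5), (4,6), (5,6)]

step 1: expand (4,6) (f=5, h=4) → closed; open now [(3,6) g=2 f=7, (4,5) g=2 f=5, (5,5) g=1 f=5, (6,6) g=1 f=7]
step 2: expand (4,5) (f=5, h=3) → closed; open now [(3,6) g=2 f=7, (4,4) g=3 f=5, (5,5) g=1 f=5, (6,6) g=1 f=7]
step 3: expand (4,4) (f=5, h=2) → closed; open now [(3,4) g=4 f=7, (3,6) g=2 f=7, (4,3) g=4 f=5, (5,4) g=4 f=7, (5,5) g=1 f=5, (6,6) g=1 f=7]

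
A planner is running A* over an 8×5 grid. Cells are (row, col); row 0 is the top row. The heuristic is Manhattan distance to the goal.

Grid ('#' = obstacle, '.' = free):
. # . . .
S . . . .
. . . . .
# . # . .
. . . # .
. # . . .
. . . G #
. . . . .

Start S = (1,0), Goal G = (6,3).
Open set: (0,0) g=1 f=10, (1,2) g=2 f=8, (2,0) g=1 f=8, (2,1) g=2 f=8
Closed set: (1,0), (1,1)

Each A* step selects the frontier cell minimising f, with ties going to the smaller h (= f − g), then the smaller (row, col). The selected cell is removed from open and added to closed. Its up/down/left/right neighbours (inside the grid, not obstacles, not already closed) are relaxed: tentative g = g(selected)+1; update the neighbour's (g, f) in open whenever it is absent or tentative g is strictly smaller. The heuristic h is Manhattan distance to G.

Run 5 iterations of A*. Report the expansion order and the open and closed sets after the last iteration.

step 1: expand (1,2) (f=8, h=6) → closed; open now [(0,0) g=1 f=10, (0,2) g=3 f=10, (1,3) g=3 f=8, (2,0) g=1 f=8, (2,1) g=2 f=8, (2,2) g=3 f=8]
step 2: expand (1,3) (f=8, h=5) → closed; open now [(0,0) g=1 f=10, (0,2) g=3 f=10, (0,3) g=4 f=10, (1,4) g=4 f=10, (2,0) g=1 f=8, (2,1) g=2 f=8, (2,2) g=3 f=8, (2,3) g=4 f=8]
step 3: expand (2,3) (f=8, h=4) → closed; open now [(0,0) g=1 f=10, (0,2) g=3 f=10, (0,3) g=4 f=10, (1,4) g=4 f=10, (2,0) g=1 f=8, (2,1) g=2 f=8, (2,2) g=3 f=8, (2,4) g=5 f=10, (3,3) g=5 f=8]
step 4: expand (3,3) (f=8, h=3) → closed; open now [(0,0) g=1 f=10, (0,2) g=3 f=10, (0,3) g=4 f=10, (1,4) g=4 f=10, (2,0) g=1 f=8, (2,1) g=2 f=8, (2,2) g=3 f=8, (2,4) g=5 f=10, (3,4) g=6 f=10]
step 5: expand (2,2) (f=8, h=5) → closed; open now [(0,0) g=1 f=10, (0,2) g=3 f=10, (0,3) g=4 f=10, (1,4) g=4 f=10, (2,0) g=1 f=8, (2,1) g=2 f=8, (2,4) g=5 f=10, (3,4) g=6 f=10]

order=[(1,2) → (1,3) → (2,3) → (3,3) → (2,2)]; open=[(0,0) g=1 f=10, (0,2) g=3 f=10, (0,3) g=4 f=10, (1,4) g=4 f=10, (2,0) g=1 f=8, (2,1) g=2 f=8, (2,4) g=5 f=10, (3,4) g=6 f=10]; closed=[(1,0), (1,1), (1,2), (1,3), (2,2), (2,3), (3,3)]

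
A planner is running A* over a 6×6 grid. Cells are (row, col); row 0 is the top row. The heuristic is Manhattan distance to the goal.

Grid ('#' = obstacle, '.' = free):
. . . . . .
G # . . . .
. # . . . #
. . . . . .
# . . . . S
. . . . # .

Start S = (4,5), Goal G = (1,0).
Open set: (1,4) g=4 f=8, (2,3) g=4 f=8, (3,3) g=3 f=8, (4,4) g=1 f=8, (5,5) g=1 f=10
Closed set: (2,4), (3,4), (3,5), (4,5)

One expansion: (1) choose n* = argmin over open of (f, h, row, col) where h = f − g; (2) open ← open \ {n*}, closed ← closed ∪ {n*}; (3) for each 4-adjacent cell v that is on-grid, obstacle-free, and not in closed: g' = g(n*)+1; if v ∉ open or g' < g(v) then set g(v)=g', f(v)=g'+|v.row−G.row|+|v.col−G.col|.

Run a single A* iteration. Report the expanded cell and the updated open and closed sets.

expanded=(1,4); open=[(0,4) g=5 f=10, (1,3) g=5 f=8, (1,5) g=5 f=10, (2,3) g=4 f=8, (3,3) g=3 f=8, (4,4) g=1 f=8, (5,5) g=1 f=10]; closed=[(1,4), (2,4), (3,4), (3,5), (4,5)]

step 1: expand (1,4) (f=8, h=4) → closed; open now [(0,4) g=5 f=10, (1,3) g=5 f=8, (1,5) g=5 f=10, (2,3) g=4 f=8, (3,3) g=3 f=8, (4,4) g=1 f=8, (5,5) g=1 f=10]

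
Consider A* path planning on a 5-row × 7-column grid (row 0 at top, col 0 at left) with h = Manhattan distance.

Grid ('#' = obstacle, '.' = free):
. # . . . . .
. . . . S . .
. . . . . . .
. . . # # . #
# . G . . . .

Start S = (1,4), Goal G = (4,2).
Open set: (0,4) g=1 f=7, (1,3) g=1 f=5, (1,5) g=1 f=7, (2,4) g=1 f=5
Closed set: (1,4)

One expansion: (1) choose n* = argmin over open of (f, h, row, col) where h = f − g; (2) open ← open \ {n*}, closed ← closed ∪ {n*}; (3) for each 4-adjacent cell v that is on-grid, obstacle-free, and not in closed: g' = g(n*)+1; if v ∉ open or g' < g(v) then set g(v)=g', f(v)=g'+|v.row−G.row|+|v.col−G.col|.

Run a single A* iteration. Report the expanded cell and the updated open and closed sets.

expanded=(1,3); open=[(0,3) g=2 f=7, (0,4) g=1 f=7, (1,2) g=2 f=5, (1,5) g=1 f=7, (2,3) g=2 f=5, (2,4) g=1 f=5]; closed=[(1,3), (1,4)]

step 1: expand (1,3) (f=5, h=4) → closed; open now [(0,3) g=2 f=7, (0,4) g=1 f=7, (1,2) g=2 f=5, (1,5) g=1 f=7, (2,3) g=2 f=5, (2,4) g=1 f=5]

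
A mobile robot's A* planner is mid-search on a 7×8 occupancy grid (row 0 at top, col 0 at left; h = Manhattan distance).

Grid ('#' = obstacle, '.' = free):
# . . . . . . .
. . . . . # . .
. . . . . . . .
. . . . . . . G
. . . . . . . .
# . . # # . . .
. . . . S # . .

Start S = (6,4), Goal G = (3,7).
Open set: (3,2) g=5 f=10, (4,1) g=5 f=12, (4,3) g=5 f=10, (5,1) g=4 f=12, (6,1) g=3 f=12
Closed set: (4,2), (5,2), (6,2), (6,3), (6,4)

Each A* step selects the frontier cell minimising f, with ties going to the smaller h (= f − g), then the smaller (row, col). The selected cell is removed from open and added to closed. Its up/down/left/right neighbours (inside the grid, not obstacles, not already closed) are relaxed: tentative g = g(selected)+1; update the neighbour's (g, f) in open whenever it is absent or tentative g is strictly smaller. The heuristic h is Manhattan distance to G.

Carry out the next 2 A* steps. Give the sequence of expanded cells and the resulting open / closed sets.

order=[(3,2) → (3,3)]; open=[(2,2) g=6 f=12, (2,3) g=7 f=12, (3,1) g=6 f=12, (3,4) g=7 f=10, (4,1) g=5 f=12, (4,3) g=5 f=10, (5,1) g=4 f=12, (6,1) g=3 f=12]; closed=[(3,2), (3,3), (4,2), (5,2), (6,2), (6,3), (6,4)]

step 1: expand (3,2) (f=10, h=5) → closed; open now [(2,2) g=6 f=12, (3,1) g=6 f=12, (3,3) g=6 f=10, (4,1) g=5 f=12, (4,3) g=5 f=10, (5,1) g=4 f=12, (6,1) g=3 f=12]
step 2: expand (3,3) (f=10, h=4) → closed; open now [(2,2) g=6 f=12, (2,3) g=7 f=12, (3,1) g=6 f=12, (3,4) g=7 f=10, (4,1) g=5 f=12, (4,3) g=5 f=10, (5,1) g=4 f=12, (6,1) g=3 f=12]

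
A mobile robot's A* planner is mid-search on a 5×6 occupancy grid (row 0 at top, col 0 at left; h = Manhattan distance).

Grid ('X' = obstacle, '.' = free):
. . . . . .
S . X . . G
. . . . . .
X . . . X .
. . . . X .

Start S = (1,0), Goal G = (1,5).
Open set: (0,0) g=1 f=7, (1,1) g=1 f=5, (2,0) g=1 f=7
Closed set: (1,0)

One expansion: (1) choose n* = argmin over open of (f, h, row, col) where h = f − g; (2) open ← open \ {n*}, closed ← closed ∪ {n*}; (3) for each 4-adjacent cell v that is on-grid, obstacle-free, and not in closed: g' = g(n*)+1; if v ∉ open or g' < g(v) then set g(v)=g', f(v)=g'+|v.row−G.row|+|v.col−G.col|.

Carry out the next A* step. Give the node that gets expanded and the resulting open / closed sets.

step 1: expand (1,1) (f=5, h=4) → closed; open now [(0,0) g=1 f=7, (0,1) g=2 f=7, (2,0) g=1 f=7, (2,1) g=2 f=7]

expanded=(1,1); open=[(0,0) g=1 f=7, (0,1) g=2 f=7, (2,0) g=1 f=7, (2,1) g=2 f=7]; closed=[(1,0), (1,1)]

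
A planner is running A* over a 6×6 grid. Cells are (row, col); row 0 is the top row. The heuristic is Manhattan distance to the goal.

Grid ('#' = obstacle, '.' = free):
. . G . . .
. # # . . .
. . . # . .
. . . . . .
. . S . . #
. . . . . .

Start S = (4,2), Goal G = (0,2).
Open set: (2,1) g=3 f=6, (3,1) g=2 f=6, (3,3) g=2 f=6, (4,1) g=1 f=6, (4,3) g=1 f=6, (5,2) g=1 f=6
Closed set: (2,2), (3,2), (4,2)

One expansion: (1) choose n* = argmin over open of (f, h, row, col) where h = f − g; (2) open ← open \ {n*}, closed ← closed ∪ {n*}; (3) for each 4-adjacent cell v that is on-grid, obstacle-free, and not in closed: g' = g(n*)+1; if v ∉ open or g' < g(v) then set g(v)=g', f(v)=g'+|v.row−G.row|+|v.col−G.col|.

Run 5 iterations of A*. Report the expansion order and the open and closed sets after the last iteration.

step 1: expand (2,1) (f=6, h=3) → closed; open now [(2,0) g=4 f=8, (3,1) g=2 f=6, (3,3) g=2 f=6, (4,1) g=1 f=6, (4,3) g=1 f=6, (5,2) g=1 f=6]
step 2: expand (3,1) (f=6, h=4) → closed; open now [(2,0) g=4 f=8, (3,0) g=3 f=8, (3,3) g=2 f=6, (4,1) g=1 f=6, (4,3) g=1 f=6, (5,2) g=1 f=6]
step 3: expand (3,3) (f=6, h=4) → closed; open now [(2,0) g=4 f=8, (3,0) g=3 f=8, (3,4) g=3 f=8, (4,1) g=1 f=6, (4,3) g=1 f=6, (5,2) g=1 f=6]
step 4: expand (4,1) (f=6, h=5) → closed; open now [(2,0) g=4 f=8, (3,0) g=3 f=8, (3,4) g=3 f=8, (4,0) g=2 f=8, (4,3) g=1 f=6, (5,1) g=2 f=8, (5,2) g=1 f=6]
step 5: expand (4,3) (f=6, h=5) → closed; open now [(2,0) g=4 f=8, (3,0) g=3 f=8, (3,4) g=3 f=8, (4,0) g=2 f=8, (4,4) g=2 f=8, (5,1) g=2 f=8, (5,2) g=1 f=6, (5,3) g=2 f=8]

order=[(2,1) → (3,1) → (3,3) → (4,1) → (4,3)]; open=[(2,0) g=4 f=8, (3,0) g=3 f=8, (3,4) g=3 f=8, (4,0) g=2 f=8, (4,4) g=2 f=8, (5,1) g=2 f=8, (5,2) g=1 f=6, (5,3) g=2 f=8]; closed=[(2,1), (2,2), (3,1), (3,2), (3,3), (4,1), (4,2), (4,3)]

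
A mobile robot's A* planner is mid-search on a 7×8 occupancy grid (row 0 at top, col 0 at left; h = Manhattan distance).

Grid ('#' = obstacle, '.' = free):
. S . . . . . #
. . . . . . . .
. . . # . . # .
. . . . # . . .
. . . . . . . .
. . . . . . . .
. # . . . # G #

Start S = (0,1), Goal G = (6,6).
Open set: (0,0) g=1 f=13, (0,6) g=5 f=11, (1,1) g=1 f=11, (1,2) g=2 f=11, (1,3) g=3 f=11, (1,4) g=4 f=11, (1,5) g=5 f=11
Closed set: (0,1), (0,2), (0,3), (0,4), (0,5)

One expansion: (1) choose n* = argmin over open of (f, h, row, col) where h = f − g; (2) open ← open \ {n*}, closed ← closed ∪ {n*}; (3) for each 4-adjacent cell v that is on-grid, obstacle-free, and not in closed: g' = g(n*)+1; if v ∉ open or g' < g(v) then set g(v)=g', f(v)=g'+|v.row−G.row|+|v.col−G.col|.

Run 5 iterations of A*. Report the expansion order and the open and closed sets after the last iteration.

step 1: expand (0,6) (f=11, h=6) → closed; open now [(0,0) g=1 f=13, (1,1) g=1 f=11, (1,2) g=2 f=11, (1,3) g=3 f=11, (1,4) g=4 f=11, (1,5) g=5 f=11, (1,6) g=6 f=11]
step 2: expand (1,6) (f=11, h=5) → closed; open now [(0,0) g=1 f=13, (1,1) g=1 f=11, (1,2) g=2 f=11, (1,3) g=3 f=11, (1,4) g=4 f=11, (1,5) g=5 f=11, (1,7) g=7 f=13]
step 3: expand (1,5) (f=11, h=6) → closed; open now [(0,0) g=1 f=13, (1,1) g=1 f=11, (1,2) g=2 f=11, (1,3) g=3 f=11, (1,4) g=4 f=11, (1,7) g=7 f=13, (2,5) g=6 f=11]
step 4: expand (2,5) (f=11, h=5) → closed; open now [(0,0) g=1 f=13, (1,1) g=1 f=11, (1,2) g=2 f=11, (1,3) g=3 f=11, (1,4) g=4 f=11, (1,7) g=7 f=13, (2,4) g=7 f=13, (3,5) g=7 f=11]
step 5: expand (3,5) (f=11, h=4) → closed; open now [(0,0) g=1 f=13, (1,1) g=1 f=11, (1,2) g=2 f=11, (1,3) g=3 f=11, (1,4) g=4 f=11, (1,7) g=7 f=13, (2,4) g=7 f=13, (3,6) g=8 f=11, (4,5) g=8 f=11]

order=[(0,6) → (1,6) → (1,5) → (2,5) → (3,5)]; open=[(0,0) g=1 f=13, (1,1) g=1 f=11, (1,2) g=2 f=11, (1,3) g=3 f=11, (1,4) g=4 f=11, (1,7) g=7 f=13, (2,4) g=7 f=13, (3,6) g=8 f=11, (4,5) g=8 f=11]; closed=[(0,1), (0,2), (0,3), (0,4), (0,5), (0,6), (1,5), (1,6), (2,5), (3,5)]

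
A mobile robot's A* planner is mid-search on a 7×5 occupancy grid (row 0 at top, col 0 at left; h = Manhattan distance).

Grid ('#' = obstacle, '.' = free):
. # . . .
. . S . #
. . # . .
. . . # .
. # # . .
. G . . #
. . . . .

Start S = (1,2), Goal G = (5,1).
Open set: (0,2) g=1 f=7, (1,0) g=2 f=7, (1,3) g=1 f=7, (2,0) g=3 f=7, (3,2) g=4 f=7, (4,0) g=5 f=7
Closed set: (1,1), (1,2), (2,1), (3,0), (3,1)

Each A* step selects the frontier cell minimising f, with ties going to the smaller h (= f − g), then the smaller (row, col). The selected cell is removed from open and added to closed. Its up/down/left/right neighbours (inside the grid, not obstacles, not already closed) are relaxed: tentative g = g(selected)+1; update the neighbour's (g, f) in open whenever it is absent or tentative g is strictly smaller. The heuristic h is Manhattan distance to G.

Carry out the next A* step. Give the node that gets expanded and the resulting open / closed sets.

expanded=(4,0); open=[(0,2) g=1 f=7, (1,0) g=2 f=7, (1,3) g=1 f=7, (2,0) g=3 f=7, (3,2) g=4 f=7, (5,0) g=6 f=7]; closed=[(1,1), (1,2), (2,1), (3,0), (3,1), (4,0)]

step 1: expand (4,0) (f=7, h=2) → closed; open now [(0,2) g=1 f=7, (1,0) g=2 f=7, (1,3) g=1 f=7, (2,0) g=3 f=7, (3,2) g=4 f=7, (5,0) g=6 f=7]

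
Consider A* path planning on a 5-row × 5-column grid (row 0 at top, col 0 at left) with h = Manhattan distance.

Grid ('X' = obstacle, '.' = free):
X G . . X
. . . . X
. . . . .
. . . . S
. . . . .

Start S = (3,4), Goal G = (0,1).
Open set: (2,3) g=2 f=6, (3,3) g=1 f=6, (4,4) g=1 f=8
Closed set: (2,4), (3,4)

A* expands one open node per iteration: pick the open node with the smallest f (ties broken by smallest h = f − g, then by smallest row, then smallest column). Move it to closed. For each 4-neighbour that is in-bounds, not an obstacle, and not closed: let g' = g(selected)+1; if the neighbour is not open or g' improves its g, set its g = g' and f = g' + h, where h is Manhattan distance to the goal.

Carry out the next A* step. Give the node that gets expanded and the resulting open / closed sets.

expanded=(2,3); open=[(1,3) g=3 f=6, (2,2) g=3 f=6, (3,3) g=1 f=6, (4,4) g=1 f=8]; closed=[(2,3), (2,4), (3,4)]

step 1: expand (2,3) (f=6, h=4) → closed; open now [(1,3) g=3 f=6, (2,2) g=3 f=6, (3,3) g=1 f=6, (4,4) g=1 f=8]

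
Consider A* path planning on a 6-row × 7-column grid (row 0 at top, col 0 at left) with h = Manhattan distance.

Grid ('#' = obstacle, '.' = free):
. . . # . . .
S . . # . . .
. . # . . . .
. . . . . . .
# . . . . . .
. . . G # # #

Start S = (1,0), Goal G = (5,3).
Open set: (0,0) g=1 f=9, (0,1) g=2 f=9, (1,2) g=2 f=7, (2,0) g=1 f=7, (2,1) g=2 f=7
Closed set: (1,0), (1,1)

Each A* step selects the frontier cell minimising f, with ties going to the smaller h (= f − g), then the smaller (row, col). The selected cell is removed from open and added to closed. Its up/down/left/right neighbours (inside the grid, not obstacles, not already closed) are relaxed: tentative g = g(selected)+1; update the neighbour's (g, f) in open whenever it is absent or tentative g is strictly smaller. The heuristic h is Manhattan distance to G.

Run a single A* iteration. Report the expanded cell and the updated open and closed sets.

expanded=(1,2); open=[(0,0) g=1 f=9, (0,1) g=2 f=9, (0,2) g=3 f=9, (2,0) g=1 f=7, (2,1) g=2 f=7]; closed=[(1,0), (1,1), (1,2)]

step 1: expand (1,2) (f=7, h=5) → closed; open now [(0,0) g=1 f=9, (0,1) g=2 f=9, (0,2) g=3 f=9, (2,0) g=1 f=7, (2,1) g=2 f=7]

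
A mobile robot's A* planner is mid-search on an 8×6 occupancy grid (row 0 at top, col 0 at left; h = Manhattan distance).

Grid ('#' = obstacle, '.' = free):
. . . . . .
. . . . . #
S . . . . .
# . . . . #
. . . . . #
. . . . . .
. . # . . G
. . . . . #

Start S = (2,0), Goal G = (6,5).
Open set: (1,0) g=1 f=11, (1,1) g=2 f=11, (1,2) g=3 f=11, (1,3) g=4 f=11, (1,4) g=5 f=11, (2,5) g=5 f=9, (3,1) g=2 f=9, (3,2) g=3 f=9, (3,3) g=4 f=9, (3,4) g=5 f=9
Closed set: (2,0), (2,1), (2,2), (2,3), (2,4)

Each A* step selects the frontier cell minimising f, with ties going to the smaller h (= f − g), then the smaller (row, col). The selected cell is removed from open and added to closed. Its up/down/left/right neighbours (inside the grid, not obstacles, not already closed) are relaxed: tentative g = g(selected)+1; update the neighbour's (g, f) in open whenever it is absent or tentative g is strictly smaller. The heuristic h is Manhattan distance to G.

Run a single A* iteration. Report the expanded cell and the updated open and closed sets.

expanded=(2,5); open=[(1,0) g=1 f=11, (1,1) g=2 f=11, (1,2) g=3 f=11, (1,3) g=4 f=11, (1,4) g=5 f=11, (3,1) g=2 f=9, (3,2) g=3 f=9, (3,3) g=4 f=9, (3,4) g=5 f=9]; closed=[(2,0), (2,1), (2,2), (2,3), (2,4), (2,5)]

step 1: expand (2,5) (f=9, h=4) → closed; open now [(1,0) g=1 f=11, (1,1) g=2 f=11, (1,2) g=3 f=11, (1,3) g=4 f=11, (1,4) g=5 f=11, (3,1) g=2 f=9, (3,2) g=3 f=9, (3,3) g=4 f=9, (3,4) g=5 f=9]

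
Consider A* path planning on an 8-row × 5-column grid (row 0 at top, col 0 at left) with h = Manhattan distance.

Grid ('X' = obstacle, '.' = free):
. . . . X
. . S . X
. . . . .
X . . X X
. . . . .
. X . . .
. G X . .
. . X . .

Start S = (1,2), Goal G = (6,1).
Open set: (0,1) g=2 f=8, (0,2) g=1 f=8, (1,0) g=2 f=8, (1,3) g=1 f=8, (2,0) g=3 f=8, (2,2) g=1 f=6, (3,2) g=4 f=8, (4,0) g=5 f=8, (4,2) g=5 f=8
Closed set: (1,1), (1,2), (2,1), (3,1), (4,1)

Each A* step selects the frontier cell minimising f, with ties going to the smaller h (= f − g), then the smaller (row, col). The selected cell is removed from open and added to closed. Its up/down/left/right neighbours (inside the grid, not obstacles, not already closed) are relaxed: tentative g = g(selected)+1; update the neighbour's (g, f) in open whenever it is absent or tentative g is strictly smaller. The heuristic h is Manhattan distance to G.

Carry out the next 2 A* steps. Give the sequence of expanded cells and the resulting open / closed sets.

order=[(2,2) → (3,2)]; open=[(0,1) g=2 f=8, (0,2) g=1 f=8, (1,0) g=2 f=8, (1,3) g=1 f=8, (2,0) g=3 f=8, (2,3) g=2 f=8, (4,0) g=5 f=8, (4,2) g=3 f=6]; closed=[(1,1), (1,2), (2,1), (2,2), (3,1), (3,2), (4,1)]

step 1: expand (2,2) (f=6, h=5) → closed; open now [(0,1) g=2 f=8, (0,2) g=1 f=8, (1,0) g=2 f=8, (1,3) g=1 f=8, (2,0) g=3 f=8, (2,3) g=2 f=8, (3,2) g=2 f=6, (4,0) g=5 f=8, (4,2) g=5 f=8]
step 2: expand (3,2) (f=6, h=4) → closed; open now [(0,1) g=2 f=8, (0,2) g=1 f=8, (1,0) g=2 f=8, (1,3) g=1 f=8, (2,0) g=3 f=8, (2,3) g=2 f=8, (4,0) g=5 f=8, (4,2) g=3 f=6]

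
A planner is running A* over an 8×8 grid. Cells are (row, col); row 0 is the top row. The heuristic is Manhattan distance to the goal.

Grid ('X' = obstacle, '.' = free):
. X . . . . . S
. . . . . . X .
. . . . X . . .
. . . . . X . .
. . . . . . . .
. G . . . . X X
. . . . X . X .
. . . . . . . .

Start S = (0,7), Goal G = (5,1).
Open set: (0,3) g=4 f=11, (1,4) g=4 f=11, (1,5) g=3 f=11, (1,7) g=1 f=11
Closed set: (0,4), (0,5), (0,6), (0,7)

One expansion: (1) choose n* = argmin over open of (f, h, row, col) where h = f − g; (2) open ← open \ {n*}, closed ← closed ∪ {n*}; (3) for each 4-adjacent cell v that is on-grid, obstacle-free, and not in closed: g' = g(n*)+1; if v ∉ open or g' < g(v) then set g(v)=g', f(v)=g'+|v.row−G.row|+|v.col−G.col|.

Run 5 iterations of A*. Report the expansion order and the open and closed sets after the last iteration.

step 1: expand (0,3) (f=11, h=7) → closed; open now [(0,2) g=5 f=11, (1,3) g=5 f=11, (1,4) g=4 f=11, (1,5) g=3 f=11, (1,7) g=1 f=11]
step 2: expand (0,2) (f=11, h=6) → closed; open now [(1,2) g=6 f=11, (1,3) g=5 f=11, (1,4) g=4 f=11, (1,5) g=3 f=11, (1,7) g=1 f=11]
step 3: expand (1,2) (f=11, h=5) → closed; open now [(1,1) g=7 f=11, (1,3) g=5 f=11, (1,4) g=4 f=11, (1,5) g=3 f=11, (1,7) g=1 f=11, (2,2) g=7 f=11]
step 4: expand (1,1) (f=11, h=4) → closed; open now [(1,0) g=8 f=13, (1,3) g=5 f=11, (1,4) g=4 f=11, (1,5) g=3 f=11, (1,7) g=1 f=11, (2,1) g=8 f=11, (2,2) g=7 f=11]
step 5: expand (2,1) (f=11, h=3) → closed; open now [(1,0) g=8 f=13, (1,3) g=5 f=11, (1,4) g=4 f=11, (1,5) g=3 f=11, (1,7) g=1 f=11, (2,0) g=9 f=13, (2,2) g=7 f=11, (3,1) g=9 f=11]

order=[(0,3) → (0,2) → (1,2) → (1,1) → (2,1)]; open=[(1,0) g=8 f=13, (1,3) g=5 f=11, (1,4) g=4 f=11, (1,5) g=3 f=11, (1,7) g=1 f=11, (2,0) g=9 f=13, (2,2) g=7 f=11, (3,1) g=9 f=11]; closed=[(0,2), (0,3), (0,4), (0,5), (0,6), (0,7), (1,1), (1,2), (2,1)]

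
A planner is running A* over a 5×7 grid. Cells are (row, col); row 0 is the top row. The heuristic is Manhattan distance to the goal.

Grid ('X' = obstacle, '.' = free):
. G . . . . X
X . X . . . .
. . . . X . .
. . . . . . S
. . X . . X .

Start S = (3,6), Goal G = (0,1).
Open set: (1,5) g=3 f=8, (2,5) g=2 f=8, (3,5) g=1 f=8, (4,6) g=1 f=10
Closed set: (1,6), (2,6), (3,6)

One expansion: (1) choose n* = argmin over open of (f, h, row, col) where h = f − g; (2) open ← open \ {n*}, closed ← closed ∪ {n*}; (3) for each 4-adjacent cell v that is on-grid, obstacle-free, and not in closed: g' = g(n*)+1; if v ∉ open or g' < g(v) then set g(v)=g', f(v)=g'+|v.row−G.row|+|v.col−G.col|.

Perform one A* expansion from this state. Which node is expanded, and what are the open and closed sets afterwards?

expanded=(1,5); open=[(0,5) g=4 f=8, (1,4) g=4 f=8, (2,5) g=2 f=8, (3,5) g=1 f=8, (4,6) g=1 f=10]; closed=[(1,5), (1,6), (2,6), (3,6)]

step 1: expand (1,5) (f=8, h=5) → closed; open now [(0,5) g=4 f=8, (1,4) g=4 f=8, (2,5) g=2 f=8, (3,5) g=1 f=8, (4,6) g=1 f=10]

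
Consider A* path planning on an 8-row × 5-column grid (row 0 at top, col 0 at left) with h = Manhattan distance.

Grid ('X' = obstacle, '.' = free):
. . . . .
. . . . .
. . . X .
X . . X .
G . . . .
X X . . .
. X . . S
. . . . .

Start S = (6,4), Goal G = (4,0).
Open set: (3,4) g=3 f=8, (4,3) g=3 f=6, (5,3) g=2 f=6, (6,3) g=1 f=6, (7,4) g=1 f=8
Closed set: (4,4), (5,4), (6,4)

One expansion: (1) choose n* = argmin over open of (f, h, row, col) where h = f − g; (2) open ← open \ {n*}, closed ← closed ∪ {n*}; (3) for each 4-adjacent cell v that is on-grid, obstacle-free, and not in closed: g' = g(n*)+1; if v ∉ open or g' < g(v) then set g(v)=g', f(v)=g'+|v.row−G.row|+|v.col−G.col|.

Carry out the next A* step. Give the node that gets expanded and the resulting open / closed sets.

step 1: expand (4,3) (f=6, h=3) → closed; open now [(3,4) g=3 f=8, (4,2) g=4 f=6, (5,3) g=2 f=6, (6,3) g=1 f=6, (7,4) g=1 f=8]

expanded=(4,3); open=[(3,4) g=3 f=8, (4,2) g=4 f=6, (5,3) g=2 f=6, (6,3) g=1 f=6, (7,4) g=1 f=8]; closed=[(4,3), (4,4), (5,4), (6,4)]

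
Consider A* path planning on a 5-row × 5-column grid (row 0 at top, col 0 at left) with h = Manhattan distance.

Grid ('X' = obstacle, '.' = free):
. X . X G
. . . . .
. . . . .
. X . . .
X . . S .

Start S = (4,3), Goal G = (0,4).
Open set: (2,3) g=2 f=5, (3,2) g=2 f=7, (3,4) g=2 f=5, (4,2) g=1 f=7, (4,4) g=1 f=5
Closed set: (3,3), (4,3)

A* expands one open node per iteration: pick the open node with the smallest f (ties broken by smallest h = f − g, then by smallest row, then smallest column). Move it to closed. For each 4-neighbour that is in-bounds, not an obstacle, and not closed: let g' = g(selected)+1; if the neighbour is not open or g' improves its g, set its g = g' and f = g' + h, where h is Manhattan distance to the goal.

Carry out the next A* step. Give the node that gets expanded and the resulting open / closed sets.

step 1: expand (2,3) (f=5, h=3) → closed; open now [(1,3) g=3 f=5, (2,2) g=3 f=7, (2,4) g=3 f=5, (3,2) g=2 f=7, (3,4) g=2 f=5, (4,2) g=1 f=7, (4,4) g=1 f=5]

expanded=(2,3); open=[(1,3) g=3 f=5, (2,2) g=3 f=7, (2,4) g=3 f=5, (3,2) g=2 f=7, (3,4) g=2 f=5, (4,2) g=1 f=7, (4,4) g=1 f=5]; closed=[(2,3), (3,3), (4,3)]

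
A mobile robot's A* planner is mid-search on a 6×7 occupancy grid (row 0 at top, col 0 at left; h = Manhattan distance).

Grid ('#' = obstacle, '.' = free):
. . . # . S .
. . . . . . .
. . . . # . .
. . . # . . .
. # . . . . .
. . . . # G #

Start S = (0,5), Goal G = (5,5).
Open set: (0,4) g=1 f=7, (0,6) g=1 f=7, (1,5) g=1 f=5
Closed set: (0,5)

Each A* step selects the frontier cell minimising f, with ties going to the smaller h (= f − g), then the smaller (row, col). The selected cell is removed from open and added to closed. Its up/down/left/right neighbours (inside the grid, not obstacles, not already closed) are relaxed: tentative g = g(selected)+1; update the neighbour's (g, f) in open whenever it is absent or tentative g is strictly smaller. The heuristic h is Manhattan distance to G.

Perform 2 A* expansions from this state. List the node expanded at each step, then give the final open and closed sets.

order=[(1,5) → (2,5)]; open=[(0,4) g=1 f=7, (0,6) g=1 f=7, (1,4) g=2 f=7, (1,6) g=2 f=7, (2,6) g=3 f=7, (3,5) g=3 f=5]; closed=[(0,5), (1,5), (2,5)]

step 1: expand (1,5) (f=5, h=4) → closed; open now [(0,4) g=1 f=7, (0,6) g=1 f=7, (1,4) g=2 f=7, (1,6) g=2 f=7, (2,5) g=2 f=5]
step 2: expand (2,5) (f=5, h=3) → closed; open now [(0,4) g=1 f=7, (0,6) g=1 f=7, (1,4) g=2 f=7, (1,6) g=2 f=7, (2,6) g=3 f=7, (3,5) g=3 f=5]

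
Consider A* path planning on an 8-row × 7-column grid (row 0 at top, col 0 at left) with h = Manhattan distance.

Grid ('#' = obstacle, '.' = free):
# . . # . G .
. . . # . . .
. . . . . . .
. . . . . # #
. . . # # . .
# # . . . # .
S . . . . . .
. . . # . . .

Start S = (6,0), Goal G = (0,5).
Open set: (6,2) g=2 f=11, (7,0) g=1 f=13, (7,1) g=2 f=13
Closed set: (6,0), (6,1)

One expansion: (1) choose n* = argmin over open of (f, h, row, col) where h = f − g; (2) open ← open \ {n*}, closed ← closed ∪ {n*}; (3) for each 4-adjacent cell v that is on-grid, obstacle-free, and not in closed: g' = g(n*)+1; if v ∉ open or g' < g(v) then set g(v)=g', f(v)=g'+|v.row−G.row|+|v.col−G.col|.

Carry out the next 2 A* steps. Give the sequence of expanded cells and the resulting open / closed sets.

order=[(6,2) → (5,2)]; open=[(4,2) g=4 f=11, (5,3) g=4 f=11, (6,3) g=3 f=11, (7,0) g=1 f=13, (7,1) g=2 f=13, (7,2) g=3 f=13]; closed=[(5,2), (6,0), (6,1), (6,2)]

step 1: expand (6,2) (f=11, h=9) → closed; open now [(5,2) g=3 f=11, (6,3) g=3 f=11, (7,0) g=1 f=13, (7,1) g=2 f=13, (7,2) g=3 f=13]
step 2: expand (5,2) (f=11, h=8) → closed; open now [(4,2) g=4 f=11, (5,3) g=4 f=11, (6,3) g=3 f=11, (7,0) g=1 f=13, (7,1) g=2 f=13, (7,2) g=3 f=13]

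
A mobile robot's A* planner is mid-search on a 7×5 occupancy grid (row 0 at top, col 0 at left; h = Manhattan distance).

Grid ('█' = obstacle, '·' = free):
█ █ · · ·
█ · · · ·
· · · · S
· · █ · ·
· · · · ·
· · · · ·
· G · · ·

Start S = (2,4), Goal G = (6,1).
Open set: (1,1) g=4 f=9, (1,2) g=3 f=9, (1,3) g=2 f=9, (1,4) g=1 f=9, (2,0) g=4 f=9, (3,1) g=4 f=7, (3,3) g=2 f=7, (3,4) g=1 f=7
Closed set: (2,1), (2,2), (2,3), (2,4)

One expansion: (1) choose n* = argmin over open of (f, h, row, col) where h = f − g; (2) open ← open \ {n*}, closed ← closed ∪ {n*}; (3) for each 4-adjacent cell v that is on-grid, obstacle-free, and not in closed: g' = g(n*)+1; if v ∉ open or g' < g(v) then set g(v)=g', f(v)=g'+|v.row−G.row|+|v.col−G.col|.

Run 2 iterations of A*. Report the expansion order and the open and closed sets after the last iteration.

order=[(3,1) → (4,1)]; open=[(1,1) g=4 f=9, (1,2) g=3 f=9, (1,3) g=2 f=9, (1,4) g=1 f=9, (2,0) g=4 f=9, (3,0) g=5 f=9, (3,3) g=2 f=7, (3,4) g=1 f=7, (4,0) g=6 f=9, (4,2) g=6 f=9, (5,1) g=6 f=7]; closed=[(2,1), (2,2), (2,3), (2,4), (3,1), (4,1)]

step 1: expand (3,1) (f=7, h=3) → closed; open now [(1,1) g=4 f=9, (1,2) g=3 f=9, (1,3) g=2 f=9, (1,4) g=1 f=9, (2,0) g=4 f=9, (3,0) g=5 f=9, (3,3) g=2 f=7, (3,4) g=1 f=7, (4,1) g=5 f=7]
step 2: expand (4,1) (f=7, h=2) → closed; open now [(1,1) g=4 f=9, (1,2) g=3 f=9, (1,3) g=2 f=9, (1,4) g=1 f=9, (2,0) g=4 f=9, (3,0) g=5 f=9, (3,3) g=2 f=7, (3,4) g=1 f=7, (4,0) g=6 f=9, (4,2) g=6 f=9, (5,1) g=6 f=7]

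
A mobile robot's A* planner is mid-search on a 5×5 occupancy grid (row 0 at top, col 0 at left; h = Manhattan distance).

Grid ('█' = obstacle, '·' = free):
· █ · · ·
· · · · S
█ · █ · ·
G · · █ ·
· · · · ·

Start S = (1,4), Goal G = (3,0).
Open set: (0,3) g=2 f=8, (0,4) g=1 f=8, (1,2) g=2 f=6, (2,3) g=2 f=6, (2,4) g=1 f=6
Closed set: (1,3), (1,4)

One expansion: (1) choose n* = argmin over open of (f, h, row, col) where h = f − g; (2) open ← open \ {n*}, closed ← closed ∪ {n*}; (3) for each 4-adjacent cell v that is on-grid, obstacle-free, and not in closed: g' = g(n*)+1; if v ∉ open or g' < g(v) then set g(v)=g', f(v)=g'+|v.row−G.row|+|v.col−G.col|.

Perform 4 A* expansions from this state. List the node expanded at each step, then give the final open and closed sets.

order=[(1,2) → (1,1) → (1,0) → (2,1)]; open=[(0,0) g=5 f=8, (0,2) g=3 f=8, (0,3) g=2 f=8, (0,4) g=1 f=8, (2,3) g=2 f=6, (2,4) g=1 f=6, (3,1) g=5 f=6]; closed=[(1,0), (1,1), (1,2), (1,3), (1,4), (2,1)]

step 1: expand (1,2) (f=6, h=4) → closed; open now [(0,2) g=3 f=8, (0,3) g=2 f=8, (0,4) g=1 f=8, (1,1) g=3 f=6, (2,3) g=2 f=6, (2,4) g=1 f=6]
step 2: expand (1,1) (f=6, h=3) → closed; open now [(0,2) g=3 f=8, (0,3) g=2 f=8, (0,4) g=1 f=8, (1,0) g=4 f=6, (2,1) g=4 f=6, (2,3) g=2 f=6, (2,4) g=1 f=6]
step 3: expand (1,0) (f=6, h=2) → closed; open now [(0,0) g=5 f=8, (0,2) g=3 f=8, (0,3) g=2 f=8, (0,4) g=1 f=8, (2,1) g=4 f=6, (2,3) g=2 f=6, (2,4) g=1 f=6]
step 4: expand (2,1) (f=6, h=2) → closed; open now [(0,0) g=5 f=8, (0,2) g=3 f=8, (0,3) g=2 f=8, (0,4) g=1 f=8, (2,3) g=2 f=6, (2,4) g=1 f=6, (3,1) g=5 f=6]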